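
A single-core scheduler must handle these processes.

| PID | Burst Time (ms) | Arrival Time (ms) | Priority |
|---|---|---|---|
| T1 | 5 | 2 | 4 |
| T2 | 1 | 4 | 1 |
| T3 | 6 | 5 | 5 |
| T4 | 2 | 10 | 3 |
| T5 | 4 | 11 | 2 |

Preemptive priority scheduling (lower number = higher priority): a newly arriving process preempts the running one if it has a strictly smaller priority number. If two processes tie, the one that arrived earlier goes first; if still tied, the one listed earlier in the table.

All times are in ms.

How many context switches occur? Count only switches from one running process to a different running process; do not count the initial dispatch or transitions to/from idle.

7

Gantt: | idle 0-2 | T1 2-4 | T2 4-5 | T1 5-8 | T3 8-10 | T4 10-11 | T5 11-15 | T4 15-16 | T3 16-20 |
Completion: T1=8  T2=5  T3=20  T4=16  T5=15
Turnaround (C−A): T1=6  T2=1  T3=15  T4=6  T5=4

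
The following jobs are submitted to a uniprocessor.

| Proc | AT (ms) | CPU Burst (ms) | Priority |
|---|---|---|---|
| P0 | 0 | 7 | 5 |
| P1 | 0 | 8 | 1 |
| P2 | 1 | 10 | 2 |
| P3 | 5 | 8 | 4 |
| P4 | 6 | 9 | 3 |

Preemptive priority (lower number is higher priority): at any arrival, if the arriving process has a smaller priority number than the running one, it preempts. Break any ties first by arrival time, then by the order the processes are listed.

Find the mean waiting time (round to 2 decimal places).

Schedule: | P1 0-8 | P2 8-18 | P4 18-27 | P3 27-35 | P0 35-42 |
Completion: P0=42  P1=8  P2=18  P3=35  P4=27
Waiting times: P0=35, P1=0, P2=7, P3=22, P4=12
Average waiting = (35+0+7+22+12) / 5 = 76/5 = 15.20

15.20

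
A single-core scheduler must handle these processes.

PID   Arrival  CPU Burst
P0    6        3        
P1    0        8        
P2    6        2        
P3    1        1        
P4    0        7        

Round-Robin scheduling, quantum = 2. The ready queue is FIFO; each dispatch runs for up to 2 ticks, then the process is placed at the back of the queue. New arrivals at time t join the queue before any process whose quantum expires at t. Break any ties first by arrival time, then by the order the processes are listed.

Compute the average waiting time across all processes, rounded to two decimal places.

8.60

Schedule: | P1 0-2 | P4 2-4 | P3 4-5 | P1 5-7 | P4 7-9 | P0 9-11 | P2 11-13 | P1 13-15 | P4 15-17 | P0 17-18 | P1 18-20 | P4 20-21 |
Completion: P0=18  P1=20  P2=13  P3=5  P4=21
Turnaround (C−A): P0=12  P1=20  P2=7  P3=4  P4=21
Waiting times: P0=9, P1=12, P2=5, P3=3, P4=14
Average waiting = (9+12+5+3+14) / 5 = 43/5 = 8.60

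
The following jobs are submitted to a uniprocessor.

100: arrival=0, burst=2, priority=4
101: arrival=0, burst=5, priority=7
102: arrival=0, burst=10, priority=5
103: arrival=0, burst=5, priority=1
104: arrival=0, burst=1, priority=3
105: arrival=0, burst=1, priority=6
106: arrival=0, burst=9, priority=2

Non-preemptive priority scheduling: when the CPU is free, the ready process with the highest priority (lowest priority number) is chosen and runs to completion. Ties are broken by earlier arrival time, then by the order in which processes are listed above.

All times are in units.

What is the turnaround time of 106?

14

Timeline: | 103 0-5 | 106 5-14 | 104 14-15 | 100 15-17 | 102 17-27 | 105 27-28 | 101 28-33 |
Completion: 100=17  101=33  102=27  103=5  104=15  105=28  106=14
Turnaround (C−A): 100=17  101=33  102=27  103=5  104=15  105=28  106=14
Turnaround(106) = completion − arrival = 14 − 0 = 14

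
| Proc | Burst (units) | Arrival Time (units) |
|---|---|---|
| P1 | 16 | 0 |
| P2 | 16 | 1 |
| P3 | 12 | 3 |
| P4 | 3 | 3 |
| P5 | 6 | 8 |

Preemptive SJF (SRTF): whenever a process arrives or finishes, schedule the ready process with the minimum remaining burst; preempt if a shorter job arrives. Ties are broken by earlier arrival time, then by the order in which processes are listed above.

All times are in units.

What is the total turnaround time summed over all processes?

Gantt: | P1 0-3 | P4 3-6 | P3 6-8 | P5 8-14 | P3 14-24 | P1 24-37 | P2 37-53 |
Completion: P1=37  P2=53  P3=24  P4=6  P5=14
Turnaround (C−A): P1=37  P2=52  P3=21  P4=3  P5=6
Turnaround = completion − arrival: P1=37, P2=52, P3=21, P4=3, P5=6
Total turnaround = 37 + 52 + 21 + 3 + 6 = 119

119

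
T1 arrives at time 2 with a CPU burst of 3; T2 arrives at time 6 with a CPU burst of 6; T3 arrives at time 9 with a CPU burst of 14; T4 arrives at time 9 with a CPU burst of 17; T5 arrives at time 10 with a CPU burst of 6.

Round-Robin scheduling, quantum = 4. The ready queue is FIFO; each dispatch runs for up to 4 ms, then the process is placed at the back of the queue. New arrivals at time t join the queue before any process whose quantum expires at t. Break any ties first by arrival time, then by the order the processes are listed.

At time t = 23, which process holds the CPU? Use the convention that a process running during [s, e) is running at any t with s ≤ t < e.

Schedule: | idle 0-2 | T1 2-5 | idle 5-6 | T2 6-10 | T3 10-14 | T4 14-18 | T5 18-22 | T2 22-24 | T3 24-28 | T4 28-32 | T5 32-34 | T3 34-38 | T4 38-42 | T3 42-44 | T4 44-49 |
Completion: T1=5  T2=24  T3=44  T4=49  T5=34
Turnaround (C−A): T1=3  T2=18  T3=35  T4=40  T5=24

T2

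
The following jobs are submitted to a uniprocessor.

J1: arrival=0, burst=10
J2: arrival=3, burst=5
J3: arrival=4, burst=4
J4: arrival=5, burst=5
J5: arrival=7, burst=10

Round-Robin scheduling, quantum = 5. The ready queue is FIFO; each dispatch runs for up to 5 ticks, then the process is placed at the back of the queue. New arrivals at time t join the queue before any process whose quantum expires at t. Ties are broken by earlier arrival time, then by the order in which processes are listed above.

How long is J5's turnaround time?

Timeline: | J1 0-5 | J2 5-10 | J3 10-14 | J4 14-19 | J1 19-24 | J5 24-34 |
Completion: J1=24  J2=10  J3=14  J4=19  J5=34
Turnaround(J5) = completion − arrival = 34 − 7 = 27

27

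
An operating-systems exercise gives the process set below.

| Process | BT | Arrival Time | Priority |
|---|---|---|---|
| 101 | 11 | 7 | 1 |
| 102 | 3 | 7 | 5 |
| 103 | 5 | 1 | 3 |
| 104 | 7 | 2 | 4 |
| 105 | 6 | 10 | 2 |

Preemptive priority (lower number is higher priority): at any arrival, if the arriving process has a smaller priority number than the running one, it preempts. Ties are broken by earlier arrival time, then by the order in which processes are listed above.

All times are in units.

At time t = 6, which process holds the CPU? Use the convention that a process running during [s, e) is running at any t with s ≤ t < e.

104

Gantt: | idle 0-1 | 103 1-6 | 104 6-7 | 101 7-18 | 105 18-24 | 104 24-30 | 102 30-33 |
Completion: 101=18  102=33  103=6  104=30  105=24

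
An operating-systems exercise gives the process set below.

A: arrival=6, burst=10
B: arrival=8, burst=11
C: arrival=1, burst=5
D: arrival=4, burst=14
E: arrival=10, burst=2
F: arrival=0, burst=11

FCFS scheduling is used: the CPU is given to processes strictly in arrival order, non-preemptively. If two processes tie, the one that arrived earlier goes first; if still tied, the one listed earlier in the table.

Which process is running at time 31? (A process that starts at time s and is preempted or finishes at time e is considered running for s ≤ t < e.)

A

Timeline: | F 0-11 | C 11-16 | D 16-30 | A 30-40 | B 40-51 | E 51-53 |
Completion: A=40  B=51  C=16  D=30  E=53  F=11
Turnaround (C−A): A=34  B=43  C=15  D=26  E=43  F=11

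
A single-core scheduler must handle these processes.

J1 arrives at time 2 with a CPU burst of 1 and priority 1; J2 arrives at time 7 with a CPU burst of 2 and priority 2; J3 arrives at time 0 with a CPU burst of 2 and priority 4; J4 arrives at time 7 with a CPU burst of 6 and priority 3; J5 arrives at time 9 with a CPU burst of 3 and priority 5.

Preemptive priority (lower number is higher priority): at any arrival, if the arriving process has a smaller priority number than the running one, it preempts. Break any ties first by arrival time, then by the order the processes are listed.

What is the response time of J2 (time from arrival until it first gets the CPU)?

0

Schedule: | J3 0-2 | J1 2-3 | idle 3-7 | J2 7-9 | J4 9-15 | J5 15-18 |
Completion: J1=3  J2=9  J3=2  J4=15  J5=18
Response(J2) = first start − arrival = 7 − 7 = 0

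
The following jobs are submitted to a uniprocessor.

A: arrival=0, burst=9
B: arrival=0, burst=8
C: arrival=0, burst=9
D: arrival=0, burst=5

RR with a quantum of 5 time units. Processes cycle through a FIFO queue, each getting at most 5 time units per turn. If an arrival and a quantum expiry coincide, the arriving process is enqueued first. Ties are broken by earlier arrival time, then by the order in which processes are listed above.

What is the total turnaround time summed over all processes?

Gantt: | A 0-5 | B 5-10 | C 10-15 | D 15-20 | A 20-24 | B 24-27 | C 27-31 |
Completion: A=24  B=27  C=31  D=20
Turnaround = completion − arrival: A=24, B=27, C=31, D=20
Total turnaround = 24 + 27 + 31 + 20 = 102

102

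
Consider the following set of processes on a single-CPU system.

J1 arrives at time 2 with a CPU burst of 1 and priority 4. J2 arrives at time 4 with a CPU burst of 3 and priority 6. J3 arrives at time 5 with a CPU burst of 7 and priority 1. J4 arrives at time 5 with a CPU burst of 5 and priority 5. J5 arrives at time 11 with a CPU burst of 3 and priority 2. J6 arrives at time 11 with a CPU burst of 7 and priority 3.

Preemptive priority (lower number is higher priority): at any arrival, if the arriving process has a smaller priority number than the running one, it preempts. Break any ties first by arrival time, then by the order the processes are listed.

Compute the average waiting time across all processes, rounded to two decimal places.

7.33

Gantt: | idle 0-2 | J1 2-3 | idle 3-4 | J2 4-5 | J3 5-12 | J5 12-15 | J6 15-22 | J4 22-27 | J2 27-29 |
Completion: J1=3  J2=29  J3=12  J4=27  J5=15  J6=22
Waiting times: J1=0, J2=22, J3=0, J4=17, J5=1, J6=4
Average waiting = (0+22+0+17+1+4) / 6 = 44/6 = 7.33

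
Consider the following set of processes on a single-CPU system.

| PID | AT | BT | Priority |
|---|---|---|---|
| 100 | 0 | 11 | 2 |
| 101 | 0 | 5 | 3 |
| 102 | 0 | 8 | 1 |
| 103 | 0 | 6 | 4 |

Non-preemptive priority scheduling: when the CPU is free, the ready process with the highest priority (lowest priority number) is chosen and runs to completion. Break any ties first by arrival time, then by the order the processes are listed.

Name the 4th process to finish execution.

Schedule: | 102 0-8 | 100 8-19 | 101 19-24 | 103 24-30 |
Completion: 100=19  101=24  102=8  103=30
Finish order: 102 → 100 → 101 → 103

103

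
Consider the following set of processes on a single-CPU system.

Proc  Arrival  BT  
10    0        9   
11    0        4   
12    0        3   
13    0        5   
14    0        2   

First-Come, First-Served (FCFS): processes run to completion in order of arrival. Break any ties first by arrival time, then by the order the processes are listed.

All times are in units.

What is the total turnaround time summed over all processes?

82

Schedule: | 10 0-9 | 11 9-13 | 12 13-16 | 13 16-21 | 14 21-23 |
Completion: 10=9  11=13  12=16  13=21  14=23
Turnaround (C−A): 10=9  11=13  12=16  13=21  14=23
Turnaround = completion − arrival: 10=9, 11=13, 12=16, 13=21, 14=23
Total turnaround = 9 + 13 + 16 + 21 + 23 = 82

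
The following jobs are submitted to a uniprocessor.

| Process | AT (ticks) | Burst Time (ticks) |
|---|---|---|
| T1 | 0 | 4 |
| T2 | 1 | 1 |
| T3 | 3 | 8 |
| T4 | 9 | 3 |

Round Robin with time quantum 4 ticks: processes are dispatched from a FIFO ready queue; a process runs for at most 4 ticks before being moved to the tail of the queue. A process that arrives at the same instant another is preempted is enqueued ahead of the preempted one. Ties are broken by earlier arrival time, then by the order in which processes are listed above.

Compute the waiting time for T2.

3

Timeline: | T1 0-4 | T2 4-5 | T3 5-9 | T4 9-12 | T3 12-16 |
Completion: T1=4  T2=5  T3=16  T4=12
Turnaround (C−A): T1=4  T2=4  T3=13  T4=3
Waiting(T2) = turnaround − burst = 4 − 1 = 3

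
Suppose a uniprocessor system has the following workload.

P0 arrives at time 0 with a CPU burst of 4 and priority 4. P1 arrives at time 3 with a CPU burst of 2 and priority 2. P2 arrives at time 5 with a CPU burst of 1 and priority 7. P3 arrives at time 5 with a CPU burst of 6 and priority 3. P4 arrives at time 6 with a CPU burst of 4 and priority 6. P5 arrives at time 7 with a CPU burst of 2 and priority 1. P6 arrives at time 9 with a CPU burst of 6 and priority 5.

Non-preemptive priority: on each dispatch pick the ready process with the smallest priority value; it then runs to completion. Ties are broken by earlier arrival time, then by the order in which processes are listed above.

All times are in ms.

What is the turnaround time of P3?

7

Schedule: | P0 0-4 | P1 4-6 | P3 6-12 | P5 12-14 | P6 14-20 | P4 20-24 | P2 24-25 |
Completion: P0=4  P1=6  P2=25  P3=12  P4=24  P5=14  P6=20
Turnaround(P3) = completion − arrival = 12 − 5 = 7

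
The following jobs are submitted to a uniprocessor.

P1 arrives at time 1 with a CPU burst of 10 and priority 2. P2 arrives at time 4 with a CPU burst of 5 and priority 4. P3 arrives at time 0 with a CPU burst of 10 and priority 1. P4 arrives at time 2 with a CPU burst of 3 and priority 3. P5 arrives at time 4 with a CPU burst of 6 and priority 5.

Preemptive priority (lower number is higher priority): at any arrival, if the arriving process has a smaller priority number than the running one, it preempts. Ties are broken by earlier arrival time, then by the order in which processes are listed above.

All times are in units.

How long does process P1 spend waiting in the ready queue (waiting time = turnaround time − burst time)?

Gantt: | P3 0-10 | P1 10-20 | P4 20-23 | P2 23-28 | P5 28-34 |
Completion: P1=20  P2=28  P3=10  P4=23  P5=34
Turnaround (C−A): P1=19  P2=24  P3=10  P4=21  P5=30
Waiting(P1) = turnaround − burst = 19 − 10 = 9

9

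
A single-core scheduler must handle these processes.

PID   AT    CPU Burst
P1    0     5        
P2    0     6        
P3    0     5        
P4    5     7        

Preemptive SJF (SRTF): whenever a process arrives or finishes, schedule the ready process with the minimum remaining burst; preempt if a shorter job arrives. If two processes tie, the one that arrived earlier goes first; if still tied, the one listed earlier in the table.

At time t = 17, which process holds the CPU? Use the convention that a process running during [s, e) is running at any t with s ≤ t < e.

P4

Gantt: | P1 0-5 | P3 5-10 | P2 10-16 | P4 16-23 |
Completion: P1=5  P2=16  P3=10  P4=23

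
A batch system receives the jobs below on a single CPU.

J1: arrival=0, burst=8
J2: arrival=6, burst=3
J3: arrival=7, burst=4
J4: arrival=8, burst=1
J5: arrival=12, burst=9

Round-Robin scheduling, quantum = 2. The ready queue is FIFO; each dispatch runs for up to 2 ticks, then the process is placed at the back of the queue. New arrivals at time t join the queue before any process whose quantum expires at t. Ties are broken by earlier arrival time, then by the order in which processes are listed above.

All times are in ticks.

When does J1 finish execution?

Schedule: | J1 0-6 | J2 6-8 | J1 8-10 | J3 10-12 | J4 12-13 | J2 13-14 | J5 14-16 | J3 16-18 | J5 18-25 |
Completion: J1=10  J2=14  J3=18  J4=13  J5=25

10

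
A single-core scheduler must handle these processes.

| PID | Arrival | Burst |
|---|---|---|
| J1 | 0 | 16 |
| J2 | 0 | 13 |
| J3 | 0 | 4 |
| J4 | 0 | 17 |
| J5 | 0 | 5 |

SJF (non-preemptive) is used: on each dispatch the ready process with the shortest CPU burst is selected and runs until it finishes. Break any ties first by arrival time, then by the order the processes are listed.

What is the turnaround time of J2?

Gantt: | J3 0-4 | J5 4-9 | J2 9-22 | J1 22-38 | J4 38-55 |
Completion: J1=38  J2=22  J3=4  J4=55  J5=9
Turnaround (C−A): J1=38  J2=22  J3=4  J4=55  J5=9
Turnaround(J2) = completion − arrival = 22 − 0 = 22

22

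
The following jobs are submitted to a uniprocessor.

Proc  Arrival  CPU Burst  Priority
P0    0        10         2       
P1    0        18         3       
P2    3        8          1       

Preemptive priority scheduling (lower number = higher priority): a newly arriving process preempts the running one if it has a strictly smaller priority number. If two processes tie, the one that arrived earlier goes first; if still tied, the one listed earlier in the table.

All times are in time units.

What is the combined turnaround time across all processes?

62

Timeline: | P0 0-3 | P2 3-11 | P0 11-18 | P1 18-36 |
Completion: P0=18  P1=36  P2=11
Turnaround (C−A): P0=18  P1=36  P2=8
Turnaround = completion − arrival: P0=18, P1=36, P2=8
Total turnaround = 18 + 36 + 8 = 62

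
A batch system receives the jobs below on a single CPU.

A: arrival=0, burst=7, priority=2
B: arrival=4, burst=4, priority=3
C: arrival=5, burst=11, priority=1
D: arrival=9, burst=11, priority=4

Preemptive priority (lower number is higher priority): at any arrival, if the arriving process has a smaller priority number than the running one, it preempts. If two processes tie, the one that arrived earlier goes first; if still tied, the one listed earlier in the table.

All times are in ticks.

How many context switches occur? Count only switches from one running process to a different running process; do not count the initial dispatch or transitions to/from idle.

Timeline: | A 0-5 | C 5-16 | A 16-18 | B 18-22 | D 22-33 |
Completion: A=18  B=22  C=16  D=33
Turnaround (C−A): A=18  B=18  C=11  D=24

4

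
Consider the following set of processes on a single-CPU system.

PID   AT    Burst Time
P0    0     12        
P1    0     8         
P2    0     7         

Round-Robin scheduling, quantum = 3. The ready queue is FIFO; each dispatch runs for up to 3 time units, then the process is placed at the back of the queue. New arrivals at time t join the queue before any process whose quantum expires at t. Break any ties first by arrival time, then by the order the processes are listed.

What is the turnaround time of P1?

23

Gantt: | P0 0-3 | P1 3-6 | P2 6-9 | P0 9-12 | P1 12-15 | P2 15-18 | P0 18-21 | P1 21-23 | P2 23-24 | P0 24-27 |
Completion: P0=27  P1=23  P2=24
Turnaround (C−A): P0=27  P1=23  P2=24
Turnaround(P1) = completion − arrival = 23 − 0 = 23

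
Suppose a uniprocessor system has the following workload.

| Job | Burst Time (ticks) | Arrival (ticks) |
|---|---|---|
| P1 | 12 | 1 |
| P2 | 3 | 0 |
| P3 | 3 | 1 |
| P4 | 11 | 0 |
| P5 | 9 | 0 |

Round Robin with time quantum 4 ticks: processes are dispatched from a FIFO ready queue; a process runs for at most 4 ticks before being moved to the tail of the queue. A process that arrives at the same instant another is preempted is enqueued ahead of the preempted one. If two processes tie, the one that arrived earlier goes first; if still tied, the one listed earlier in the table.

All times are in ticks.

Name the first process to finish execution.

P2

Schedule: | P2 0-3 | P4 3-7 | P5 7-11 | P1 11-15 | P3 15-18 | P4 18-22 | P5 22-26 | P1 26-30 | P4 30-33 | P5 33-34 | P1 34-38 |
Completion: P1=38  P2=3  P3=18  P4=33  P5=34
Turnaround (C−A): P1=37  P2=3  P3=17  P4=33  P5=34
Finish order: P2 → P3 → P4 → P5 → P1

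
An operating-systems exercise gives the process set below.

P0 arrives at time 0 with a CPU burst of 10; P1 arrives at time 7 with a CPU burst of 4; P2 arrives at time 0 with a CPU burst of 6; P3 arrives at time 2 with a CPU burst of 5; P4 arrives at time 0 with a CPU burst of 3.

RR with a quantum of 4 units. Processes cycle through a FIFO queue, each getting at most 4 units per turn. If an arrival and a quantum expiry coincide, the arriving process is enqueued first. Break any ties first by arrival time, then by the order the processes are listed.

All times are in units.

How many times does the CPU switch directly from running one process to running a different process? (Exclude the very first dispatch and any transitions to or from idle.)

Gantt: | P0 0-4 | P2 4-8 | P4 8-11 | P3 11-15 | P0 15-19 | P1 19-23 | P2 23-25 | P3 25-26 | P0 26-28 |
Completion: P0=28  P1=23  P2=25  P3=26  P4=11
Turnaround (C−A): P0=28  P1=16  P2=25  P3=24  P4=11

8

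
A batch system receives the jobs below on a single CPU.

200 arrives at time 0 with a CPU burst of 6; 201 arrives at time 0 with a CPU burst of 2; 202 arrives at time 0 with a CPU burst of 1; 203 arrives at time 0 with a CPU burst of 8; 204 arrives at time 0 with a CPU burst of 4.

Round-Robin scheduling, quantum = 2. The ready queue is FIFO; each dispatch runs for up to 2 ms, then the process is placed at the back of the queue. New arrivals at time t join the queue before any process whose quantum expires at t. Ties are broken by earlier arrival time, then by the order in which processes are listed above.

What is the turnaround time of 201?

4

Timeline: | 200 0-2 | 201 2-4 | 202 4-5 | 203 5-7 | 204 7-9 | 200 9-11 | 203 11-13 | 204 13-15 | 200 15-17 | 203 17-21 |
Completion: 200=17  201=4  202=5  203=21  204=15
Turnaround (C−A): 200=17  201=4  202=5  203=21  204=15
Turnaround(201) = completion − arrival = 4 − 0 = 4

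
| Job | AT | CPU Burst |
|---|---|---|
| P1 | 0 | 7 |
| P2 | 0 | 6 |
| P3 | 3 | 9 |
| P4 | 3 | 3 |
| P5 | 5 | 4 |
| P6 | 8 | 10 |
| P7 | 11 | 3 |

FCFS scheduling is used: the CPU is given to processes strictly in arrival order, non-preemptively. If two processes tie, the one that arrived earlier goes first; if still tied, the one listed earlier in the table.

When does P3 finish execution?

Timeline: | P1 0-7 | P2 7-13 | P3 13-22 | P4 22-25 | P5 25-29 | P6 29-39 | P7 39-42 |
Completion: P1=7  P2=13  P3=22  P4=25  P5=29  P6=39  P7=42
Turnaround (C−A): P1=7  P2=13  P3=19  P4=22  P5=24  P6=31  P7=31

22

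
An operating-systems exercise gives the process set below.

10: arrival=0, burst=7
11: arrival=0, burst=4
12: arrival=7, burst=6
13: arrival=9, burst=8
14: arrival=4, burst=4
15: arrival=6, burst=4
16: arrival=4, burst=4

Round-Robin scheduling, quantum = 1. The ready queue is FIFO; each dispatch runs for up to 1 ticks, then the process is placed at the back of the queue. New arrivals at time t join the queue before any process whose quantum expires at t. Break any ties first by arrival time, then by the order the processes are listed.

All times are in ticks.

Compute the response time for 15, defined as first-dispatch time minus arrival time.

3

Timeline: | 10 0-1 | 11 1-2 | 10 2-3 | 11 3-4 | 10 4-5 | 14 5-6 | 16 6-7 | 11 7-8 | 10 8-9 | 15 9-10 | 14 10-11 | 12 11-12 | 16 12-13 | 11 13-14 | 13 14-15 | 10 15-16 | 15 16-17 | 14 17-18 | 12 18-19 | 16 19-20 | 13 20-21 | 10 21-22 | 15 22-23 | 14 23-24 | 12 24-25 | 16 25-26 | 13 26-27 | 10 27-28 | 15 28-29 | 12 29-30 | 13 30-31 | 12 31-32 | 13 32-33 | 12 33-34 | 13 34-37 |
Completion: 10=28  11=14  12=34  13=37  14=24  15=29  16=26
Response(15) = first start − arrival = 9 − 6 = 3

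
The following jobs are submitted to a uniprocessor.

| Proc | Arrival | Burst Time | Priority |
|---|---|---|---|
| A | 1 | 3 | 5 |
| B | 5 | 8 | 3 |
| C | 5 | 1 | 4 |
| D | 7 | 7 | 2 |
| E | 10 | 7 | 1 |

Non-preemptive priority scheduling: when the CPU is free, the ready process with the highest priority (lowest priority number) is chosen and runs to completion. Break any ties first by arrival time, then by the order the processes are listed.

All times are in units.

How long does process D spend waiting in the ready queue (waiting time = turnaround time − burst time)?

13

Schedule: | idle 0-1 | A 1-4 | idle 4-5 | B 5-13 | E 13-20 | D 20-27 | C 27-28 |
Completion: A=4  B=13  C=28  D=27  E=20
Turnaround (C−A): A=3  B=8  C=23  D=20  E=10
Waiting(D) = turnaround − burst = 20 − 7 = 13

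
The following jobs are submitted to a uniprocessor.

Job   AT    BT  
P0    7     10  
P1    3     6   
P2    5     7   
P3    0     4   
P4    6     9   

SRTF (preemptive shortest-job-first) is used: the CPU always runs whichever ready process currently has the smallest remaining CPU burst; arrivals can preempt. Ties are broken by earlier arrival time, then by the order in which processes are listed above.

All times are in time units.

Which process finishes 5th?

P0

Schedule: | P3 0-4 | P1 4-10 | P2 10-17 | P4 17-26 | P0 26-36 |
Completion: P0=36  P1=10  P2=17  P3=4  P4=26
Finish order: P3 → P1 → P2 → P4 → P0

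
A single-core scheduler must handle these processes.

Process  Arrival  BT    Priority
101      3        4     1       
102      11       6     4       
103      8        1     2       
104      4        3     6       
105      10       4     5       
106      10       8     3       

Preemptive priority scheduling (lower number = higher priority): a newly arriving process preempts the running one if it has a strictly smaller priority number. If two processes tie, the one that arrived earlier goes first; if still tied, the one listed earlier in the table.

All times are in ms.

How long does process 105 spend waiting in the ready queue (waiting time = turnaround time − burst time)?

14

Gantt: | idle 0-3 | 101 3-7 | 104 7-8 | 103 8-9 | 104 9-10 | 106 10-18 | 102 18-24 | 105 24-28 | 104 28-29 |
Completion: 101=7  102=24  103=9  104=29  105=28  106=18
Turnaround (C−A): 101=4  102=13  103=1  104=25  105=18  106=8
Waiting(105) = turnaround − burst = 18 − 4 = 14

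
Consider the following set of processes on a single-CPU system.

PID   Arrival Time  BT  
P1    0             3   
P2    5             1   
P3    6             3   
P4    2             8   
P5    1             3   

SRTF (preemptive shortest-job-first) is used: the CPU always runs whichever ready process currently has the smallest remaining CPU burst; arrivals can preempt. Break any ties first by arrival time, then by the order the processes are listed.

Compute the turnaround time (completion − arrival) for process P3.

4

Timeline: | P1 0-3 | P5 3-6 | P2 6-7 | P3 7-10 | P4 10-18 |
Completion: P1=3  P2=7  P3=10  P4=18  P5=6
Turnaround(P3) = completion − arrival = 10 − 6 = 4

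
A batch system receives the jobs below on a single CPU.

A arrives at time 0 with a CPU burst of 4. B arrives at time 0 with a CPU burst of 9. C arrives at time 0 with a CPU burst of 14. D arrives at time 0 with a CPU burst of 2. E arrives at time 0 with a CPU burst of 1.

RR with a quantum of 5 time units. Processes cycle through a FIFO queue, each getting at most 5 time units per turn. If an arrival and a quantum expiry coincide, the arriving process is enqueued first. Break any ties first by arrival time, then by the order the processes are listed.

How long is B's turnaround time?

Gantt: | A 0-4 | B 4-9 | C 9-14 | D 14-16 | E 16-17 | B 17-21 | C 21-30 |
Completion: A=4  B=21  C=30  D=16  E=17
Turnaround (C−A): A=4  B=21  C=30  D=16  E=17
Turnaround(B) = completion − arrival = 21 − 0 = 21

21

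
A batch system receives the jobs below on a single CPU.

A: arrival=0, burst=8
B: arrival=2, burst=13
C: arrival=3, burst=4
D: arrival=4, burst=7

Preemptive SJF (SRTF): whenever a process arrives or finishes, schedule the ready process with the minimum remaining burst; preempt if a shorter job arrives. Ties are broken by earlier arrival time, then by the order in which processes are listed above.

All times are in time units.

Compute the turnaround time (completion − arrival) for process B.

Gantt: | A 0-3 | C 3-7 | A 7-12 | D 12-19 | B 19-32 |
Completion: A=12  B=32  C=7  D=19
Turnaround (C−A): A=12  B=30  C=4  D=15
Turnaround(B) = completion − arrival = 32 − 2 = 30

30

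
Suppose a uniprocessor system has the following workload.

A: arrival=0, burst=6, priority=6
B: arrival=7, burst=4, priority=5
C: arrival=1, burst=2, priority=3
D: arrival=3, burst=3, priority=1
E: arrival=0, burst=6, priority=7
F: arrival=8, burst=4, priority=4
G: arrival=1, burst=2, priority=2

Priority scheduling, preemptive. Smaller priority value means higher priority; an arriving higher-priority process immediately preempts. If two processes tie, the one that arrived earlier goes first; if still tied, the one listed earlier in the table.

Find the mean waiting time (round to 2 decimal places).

6.57

Schedule: | A 0-1 | G 1-3 | D 3-6 | C 6-8 | F 8-12 | B 12-16 | A 16-21 | E 21-27 |
Completion: A=21  B=16  C=8  D=6  E=27  F=12  G=3
Waiting times: A=15, B=5, C=5, D=0, E=21, F=0, G=0
Average waiting = (15+5+5+0+21+0+0) / 7 = 46/7 = 6.57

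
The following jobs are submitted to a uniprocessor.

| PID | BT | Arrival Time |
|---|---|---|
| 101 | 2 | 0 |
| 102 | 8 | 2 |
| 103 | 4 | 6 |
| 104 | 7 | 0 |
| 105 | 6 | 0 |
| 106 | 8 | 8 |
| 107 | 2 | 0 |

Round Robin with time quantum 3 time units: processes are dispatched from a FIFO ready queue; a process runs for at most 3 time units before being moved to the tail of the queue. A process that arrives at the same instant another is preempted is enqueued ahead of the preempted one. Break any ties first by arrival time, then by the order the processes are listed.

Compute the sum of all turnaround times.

Schedule: | 101 0-2 | 104 2-5 | 105 5-8 | 107 8-10 | 102 10-13 | 104 13-16 | 103 16-19 | 106 19-22 | 105 22-25 | 102 25-28 | 104 28-29 | 103 29-30 | 106 30-33 | 102 33-35 | 106 35-37 |
Completion: 101=2  102=35  103=30  104=29  105=25  106=37  107=10
Turnaround (C−A): 101=2  102=33  103=24  104=29  105=25  106=29  107=10
Turnaround = completion − arrival: 101=2, 102=33, 103=24, 104=29, 105=25, 106=29, 107=10
Total turnaround = 2 + 33 + 24 + 29 + 25 + 29 + 10 = 152

152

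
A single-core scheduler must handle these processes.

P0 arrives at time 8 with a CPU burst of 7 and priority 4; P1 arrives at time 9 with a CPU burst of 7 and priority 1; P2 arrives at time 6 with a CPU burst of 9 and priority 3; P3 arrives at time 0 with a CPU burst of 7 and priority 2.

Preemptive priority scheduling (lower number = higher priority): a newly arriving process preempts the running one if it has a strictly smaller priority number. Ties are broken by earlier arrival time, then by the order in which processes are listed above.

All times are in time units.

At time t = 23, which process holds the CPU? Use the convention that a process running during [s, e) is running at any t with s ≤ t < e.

Schedule: | P3 0-7 | P2 7-9 | P1 9-16 | P2 16-23 | P0 23-30 |
Completion: P0=30  P1=16  P2=23  P3=7
Turnaround (C−A): P0=22  P1=7  P2=17  P3=7

P0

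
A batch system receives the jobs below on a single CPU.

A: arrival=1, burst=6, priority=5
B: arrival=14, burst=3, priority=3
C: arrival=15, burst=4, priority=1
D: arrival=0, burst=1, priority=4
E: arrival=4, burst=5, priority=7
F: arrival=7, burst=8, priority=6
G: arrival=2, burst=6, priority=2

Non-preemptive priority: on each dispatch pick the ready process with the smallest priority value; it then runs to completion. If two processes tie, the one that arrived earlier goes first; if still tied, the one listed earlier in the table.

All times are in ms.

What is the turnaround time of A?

6

Gantt: | D 0-1 | A 1-7 | G 7-13 | F 13-21 | C 21-25 | B 25-28 | E 28-33 |
Completion: A=7  B=28  C=25  D=1  E=33  F=21  G=13
Turnaround(A) = completion − arrival = 7 − 1 = 6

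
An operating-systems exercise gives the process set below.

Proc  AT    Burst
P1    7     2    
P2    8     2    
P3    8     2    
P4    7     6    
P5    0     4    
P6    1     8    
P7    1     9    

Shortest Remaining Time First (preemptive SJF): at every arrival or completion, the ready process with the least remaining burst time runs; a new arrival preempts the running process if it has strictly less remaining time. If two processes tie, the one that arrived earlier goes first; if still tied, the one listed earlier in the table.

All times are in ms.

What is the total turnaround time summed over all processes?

80

Schedule: | P5 0-4 | P6 4-7 | P1 7-9 | P2 9-11 | P3 11-13 | P6 13-18 | P4 18-24 | P7 24-33 |
Completion: P1=9  P2=11  P3=13  P4=24  P5=4  P6=18  P7=33
Turnaround (C−A): P1=2  P2=3  P3=5  P4=17  P5=4  P6=17  P7=32
Turnaround = completion − arrival: P1=2, P2=3, P3=5, P4=17, P5=4, P6=17, P7=32
Total turnaround = 2 + 3 + 5 + 17 + 4 + 17 + 32 = 80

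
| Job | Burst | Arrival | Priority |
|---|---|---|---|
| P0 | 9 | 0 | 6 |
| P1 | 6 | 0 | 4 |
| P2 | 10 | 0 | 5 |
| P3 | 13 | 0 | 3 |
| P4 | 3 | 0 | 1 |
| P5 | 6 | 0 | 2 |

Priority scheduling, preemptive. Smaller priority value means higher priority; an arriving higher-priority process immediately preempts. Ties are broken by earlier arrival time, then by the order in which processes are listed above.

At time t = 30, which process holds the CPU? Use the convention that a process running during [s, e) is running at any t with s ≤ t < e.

Timeline: | P4 0-3 | P5 3-9 | P3 9-22 | P1 22-28 | P2 28-38 | P0 38-47 |
Completion: P0=47  P1=28  P2=38  P3=22  P4=3  P5=9
Turnaround (C−A): P0=47  P1=28  P2=38  P3=22  P4=3  P5=9

P2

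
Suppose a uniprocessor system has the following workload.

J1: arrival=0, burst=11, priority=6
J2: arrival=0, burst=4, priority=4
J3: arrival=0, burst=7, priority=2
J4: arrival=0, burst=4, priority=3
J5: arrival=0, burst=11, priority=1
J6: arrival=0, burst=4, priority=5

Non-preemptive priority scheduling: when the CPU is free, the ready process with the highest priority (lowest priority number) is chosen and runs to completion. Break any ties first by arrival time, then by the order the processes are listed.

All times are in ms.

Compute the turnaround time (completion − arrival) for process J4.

Gantt: | J5 0-11 | J3 11-18 | J4 18-22 | J2 22-26 | J6 26-30 | J1 30-41 |
Completion: J1=41  J2=26  J3=18  J4=22  J5=11  J6=30
Turnaround(J4) = completion − arrival = 22 − 0 = 22

22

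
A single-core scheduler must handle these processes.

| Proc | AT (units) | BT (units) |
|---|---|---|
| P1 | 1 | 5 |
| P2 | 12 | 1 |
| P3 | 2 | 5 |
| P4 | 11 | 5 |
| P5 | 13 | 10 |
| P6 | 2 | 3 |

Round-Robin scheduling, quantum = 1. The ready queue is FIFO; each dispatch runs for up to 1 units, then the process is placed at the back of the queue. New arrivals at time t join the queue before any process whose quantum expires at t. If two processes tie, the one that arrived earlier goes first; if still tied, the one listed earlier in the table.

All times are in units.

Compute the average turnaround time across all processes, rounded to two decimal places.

Timeline: | idle 0-1 | P1 1-2 | P3 2-3 | P6 3-4 | P1 4-5 | P3 5-6 | P6 6-7 | P1 7-8 | P3 8-9 | P6 9-10 | P1 10-11 | P3 11-12 | P4 12-13 | P1 13-14 | P2 14-15 | P3 15-16 | P5 16-17 | P4 17-18 | P5 18-19 | P4 19-20 | P5 20-21 | P4 21-22 | P5 22-23 | P4 23-24 | P5 24-30 |
Completion: P1=14  P2=15  P3=16  P4=24  P5=30  P6=10
Turnaround times: P1=13, P2=3, P3=14, P4=13, P5=17, P6=8
Average turnaround = (13+3+14+13+17+8) / 6 = 68/6 = 11.33

11.33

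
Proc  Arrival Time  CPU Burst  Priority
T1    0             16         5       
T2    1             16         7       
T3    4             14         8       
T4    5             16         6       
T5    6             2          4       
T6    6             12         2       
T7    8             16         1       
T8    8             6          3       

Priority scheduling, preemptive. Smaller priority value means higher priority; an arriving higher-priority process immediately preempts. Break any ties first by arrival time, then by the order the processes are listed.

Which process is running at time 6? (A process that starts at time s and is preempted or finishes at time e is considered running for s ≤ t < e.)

Gantt: | T1 0-6 | T6 6-8 | T7 8-24 | T6 24-34 | T8 34-40 | T5 40-42 | T1 42-52 | T4 52-68 | T2 68-84 | T3 84-98 |
Completion: T1=52  T2=84  T3=98  T4=68  T5=42  T6=34  T7=24  T8=40
Turnaround (C−A): T1=52  T2=83  T3=94  T4=63  T5=36  T6=28  T7=16  T8=32

T6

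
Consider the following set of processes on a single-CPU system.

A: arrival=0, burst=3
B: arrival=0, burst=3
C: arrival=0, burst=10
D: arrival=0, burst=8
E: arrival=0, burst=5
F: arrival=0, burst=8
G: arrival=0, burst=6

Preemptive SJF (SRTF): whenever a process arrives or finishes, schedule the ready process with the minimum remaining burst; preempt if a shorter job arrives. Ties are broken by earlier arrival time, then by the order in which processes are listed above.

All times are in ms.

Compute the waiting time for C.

33

Schedule: | A 0-3 | B 3-6 | E 6-11 | G 11-17 | D 17-25 | F 25-33 | C 33-43 |
Completion: A=3  B=6  C=43  D=25  E=11  F=33  G=17
Waiting(C) = turnaround − burst = 43 − 10 = 33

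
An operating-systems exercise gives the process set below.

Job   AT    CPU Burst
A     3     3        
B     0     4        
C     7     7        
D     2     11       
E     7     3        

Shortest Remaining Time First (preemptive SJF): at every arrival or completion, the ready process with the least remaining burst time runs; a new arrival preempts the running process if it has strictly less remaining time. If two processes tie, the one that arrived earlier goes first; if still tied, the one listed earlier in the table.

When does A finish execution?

Timeline: | B 0-4 | A 4-7 | E 7-10 | C 10-17 | D 17-28 |
Completion: A=7  B=4  C=17  D=28  E=10

7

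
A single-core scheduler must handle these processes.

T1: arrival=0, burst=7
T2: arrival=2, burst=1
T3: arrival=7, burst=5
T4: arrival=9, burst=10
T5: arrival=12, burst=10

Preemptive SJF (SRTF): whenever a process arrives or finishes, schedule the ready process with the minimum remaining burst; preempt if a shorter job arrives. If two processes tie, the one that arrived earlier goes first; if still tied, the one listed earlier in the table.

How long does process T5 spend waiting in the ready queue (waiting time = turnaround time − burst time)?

11

Timeline: | T1 0-2 | T2 2-3 | T1 3-8 | T3 8-13 | T4 13-23 | T5 23-33 |
Completion: T1=8  T2=3  T3=13  T4=23  T5=33
Waiting(T5) = turnaround − burst = 21 − 10 = 11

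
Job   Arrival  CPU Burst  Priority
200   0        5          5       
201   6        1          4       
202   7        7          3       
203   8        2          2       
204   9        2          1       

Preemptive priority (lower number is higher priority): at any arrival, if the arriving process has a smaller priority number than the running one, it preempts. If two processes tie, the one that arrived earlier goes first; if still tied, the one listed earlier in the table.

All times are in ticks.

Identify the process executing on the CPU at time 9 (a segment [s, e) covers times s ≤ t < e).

Schedule: | 200 0-5 | idle 5-6 | 201 6-7 | 202 7-8 | 203 8-9 | 204 9-11 | 203 11-12 | 202 12-18 |
Completion: 200=5  201=7  202=18  203=12  204=11

204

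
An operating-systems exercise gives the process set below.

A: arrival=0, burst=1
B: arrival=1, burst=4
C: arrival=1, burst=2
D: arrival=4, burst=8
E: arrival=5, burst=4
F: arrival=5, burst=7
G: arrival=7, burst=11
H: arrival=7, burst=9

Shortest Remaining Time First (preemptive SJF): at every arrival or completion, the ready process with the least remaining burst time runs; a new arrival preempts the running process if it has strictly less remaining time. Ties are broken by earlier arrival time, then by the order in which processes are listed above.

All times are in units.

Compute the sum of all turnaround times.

117

Gantt: | A 0-1 | C 1-3 | B 3-7 | E 7-11 | F 11-18 | D 18-26 | H 26-35 | G 35-46 |
Completion: A=1  B=7  C=3  D=26  E=11  F=18  G=46  H=35
Turnaround = completion − arrival: A=1, B=6, C=2, D=22, E=6, F=13, G=39, H=28
Total turnaround = 1 + 6 + 2 + 22 + 6 + 13 + 39 + 28 = 117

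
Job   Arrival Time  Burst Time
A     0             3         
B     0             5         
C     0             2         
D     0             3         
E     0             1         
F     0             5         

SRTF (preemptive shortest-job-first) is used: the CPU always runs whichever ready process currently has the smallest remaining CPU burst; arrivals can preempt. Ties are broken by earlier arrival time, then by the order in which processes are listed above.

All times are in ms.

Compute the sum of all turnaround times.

Timeline: | E 0-1 | C 1-3 | A 3-6 | D 6-9 | B 9-14 | F 14-19 |
Completion: A=6  B=14  C=3  D=9  E=1  F=19
Turnaround = completion − arrival: A=6, B=14, C=3, D=9, E=1, F=19
Total turnaround = 6 + 14 + 3 + 9 + 1 + 19 = 52

52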